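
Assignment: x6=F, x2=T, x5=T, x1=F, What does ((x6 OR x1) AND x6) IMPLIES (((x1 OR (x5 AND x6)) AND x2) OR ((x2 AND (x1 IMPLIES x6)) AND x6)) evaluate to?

x6 OR x1 = F OR F = F
(x6 OR x1) AND x6 = F AND F = F
x5 AND x6 = T AND F = F
x1 OR (x5 AND x6) = F OR F = F
(x1 OR (x5 AND x6)) AND x2 = F AND T = F
x1 IMPLIES x6 = F IMPLIES F = T
x2 AND (x1 IMPLIES x6) = T AND T = T
(x2 AND (x1 IMPLIES x6)) AND x6 = T AND F = F
((x1 OR (x5 AND x6)) AND x2) OR ((x2 AND (x1 IMPLIES x6)) AND x6) = F OR F = F
((x6 OR x1) AND x6) IMPLIES (((x1 OR (x5 AND x6)) AND x2) OR ((x2 AND (x1 IMPLIES x6)) AND x6)) = F IMPLIES F = T

T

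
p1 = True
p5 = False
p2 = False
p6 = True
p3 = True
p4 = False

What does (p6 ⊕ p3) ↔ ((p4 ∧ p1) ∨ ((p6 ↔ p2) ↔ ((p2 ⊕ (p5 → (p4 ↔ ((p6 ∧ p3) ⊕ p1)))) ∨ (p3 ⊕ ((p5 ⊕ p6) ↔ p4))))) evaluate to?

Substituting p1=True, p5=False, p2=False, p6=True, p3=True, p4=False:
p6 ⊕ p3 = True ⊕ True = False
p4 ∧ p1 = False ∧ True = False
p6 ↔ p2 = True ↔ False = False
p6 ∧ p3 = True ∧ True = True
(p6 ∧ p3) ⊕ p1 = True ⊕ True = False
p4 ↔ ((p6 ∧ p3) ⊕ p1) = False ↔ False = True
p5 → (p4 ↔ ((p6 ∧ p3) ⊕ p1)) = False → True = True
p2 ⊕ (p5 → (p4 ↔ ((p6 ∧ p3) ⊕ p1))) = False ⊕ True = True
p5 ⊕ p6 = False ⊕ True = True
(p5 ⊕ p6) ↔ p4 = True ↔ False = False
p3 ⊕ ((p5 ⊕ p6) ↔ p4) = True ⊕ False = True
(p2 ⊕ (p5 → (p4 ↔ ((p6 ∧ p3) ⊕ p1)))) ∨ (p3 ⊕ ((p5 ⊕ p6) ↔ p4)) = True ∨ True = True
(p6 ↔ p2) ↔ ((p2 ⊕ (p5 → (p4 ↔ ((p6 ∧ p3) ⊕ p1)))) ∨ (p3 ⊕ ((p5 ⊕ p6) ↔ p4))) = False ↔ True = False
(p4 ∧ p1) ∨ ((p6 ↔ p2) ↔ ((p2 ⊕ (p5 → (p4 ↔ ((p6 ∧ p3) ⊕ p1)))) ∨ (p3 ⊕ ((p5 ⊕ p6) ↔ p4)))) = False ∨ False = False
(p6 ⊕ p3) ↔ ((p4 ∧ p1) ∨ ((p6 ↔ p2) ↔ ((p2 ⊕ (p5 → (p4 ↔ ((p6 ∧ p3) ⊕ p1)))) ∨ (p3 ⊕ ((p5 ⊕ p6) ↔ p4))))) = False ↔ False = True

True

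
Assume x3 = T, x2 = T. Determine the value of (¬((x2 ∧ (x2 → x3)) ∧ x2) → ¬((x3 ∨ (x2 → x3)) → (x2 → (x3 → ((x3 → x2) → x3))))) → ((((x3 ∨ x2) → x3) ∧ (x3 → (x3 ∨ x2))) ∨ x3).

T

Substituting x3=T, x2=T:
x2 → x3 = T → T = T
x2 ∧ (x2 → x3) = T ∧ T = T
(x2 ∧ (x2 → x3)) ∧ x2 = T ∧ T = T
¬((x2 ∧ (x2 → x3)) ∧ x2) = ¬T = F
x2 → x3 = T → T = T
x3 ∨ (x2 → x3) = T ∨ T = T
x3 → x2 = T → T = T
(x3 → x2) → x3 = T → T = T
x3 → ((x3 → x2) → x3) = T → T = T
x2 → (x3 → ((x3 → x2) → x3)) = T → T = T
(x3 ∨ (x2 → x3)) → (x2 → (x3 → ((x3 → x2) → x3))) = T → T = T
¬((x3 ∨ (x2 → x3)) → (x2 → (x3 → ((x3 → x2) → x3)))) = ¬T = F
¬((x2 ∧ (x2 → x3)) ∧ x2) → ¬((x3 ∨ (x2 → x3)) → (x2 → (x3 → ((x3 → x2) → x3)))) = F → F = T
x3 ∨ x2 = T ∨ T = T
(x3 ∨ x2) → x3 = T → T = T
x3 ∨ x2 = T ∨ T = T
x3 → (x3 ∨ x2) = T → T = T
((x3 ∨ x2) → x3) ∧ (x3 → (x3 ∨ x2)) = T ∧ T = T
(((x3 ∨ x2) → x3) ∧ (x3 → (x3 ∨ x2))) ∨ x3 = T ∨ T = T
(¬((x2 ∧ (x2 → x3)) ∧ x2) → ¬((x3 ∨ (x2 → x3)) → (x2 → (x3 → ((x3 → x2) → x3))))) → ((((x3 ∨ x2) → x3) ∧ (x3 → (x3 ∨ x2))) ∨ x3) = T → T = T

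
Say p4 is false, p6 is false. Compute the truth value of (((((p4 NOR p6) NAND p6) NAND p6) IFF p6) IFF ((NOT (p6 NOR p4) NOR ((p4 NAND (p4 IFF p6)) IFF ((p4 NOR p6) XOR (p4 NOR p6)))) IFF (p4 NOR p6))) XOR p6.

F

Substituting p4=F, p6=F:
p4 NOR p6 = F NOR F = T
(p4 NOR p6) NAND p6 = T NAND F = T
((p4 NOR p6) NAND p6) NAND p6 = T NAND F = T
(((p4 NOR p6) NAND p6) NAND p6) IFF p6 = T IFF F = F
p6 NOR p4 = F NOR F = T
NOT (p6 NOR p4) = NOT T = F
p4 IFF p6 = F IFF F = T
p4 NAND (p4 IFF p6) = F NAND T = T
p4 NOR p6 = F NOR F = T
p4 NOR p6 = F NOR F = T
(p4 NOR p6) XOR (p4 NOR p6) = T XOR T = F
(p4 NAND (p4 IFF p6)) IFF ((p4 NOR p6) XOR (p4 NOR p6)) = T IFF F = F
NOT (p6 NOR p4) NOR ((p4 NAND (p4 IFF p6)) IFF ((p4 NOR p6) XOR (p4 NOR p6))) = F NOR F = T
p4 NOR p6 = F NOR F = T
(NOT (p6 NOR p4) NOR ((p4 NAND (p4 IFF p6)) IFF ((p4 NOR p6) XOR (p4 NOR p6)))) IFF (p4 NOR p6) = T IFF T = T
((((p4 NOR p6) NAND p6) NAND p6) IFF p6) IFF ((NOT (p6 NOR p4) NOR ((p4 NAND (p4 IFF p6)) IFF ((p4 NOR p6) XOR (p4 NOR p6)))) IFF (p4 NOR p6)) = F IFF T = F
(((((p4 NOR p6) NAND p6) NAND p6) IFF p6) IFF ((NOT (p6 NOR p4) NOR ((p4 NAND (p4 IFF p6)) IFF ((p4 NOR p6) XOR (p4 NOR p6)))) IFF (p4 NOR p6))) XOR p6 = F XOR F = F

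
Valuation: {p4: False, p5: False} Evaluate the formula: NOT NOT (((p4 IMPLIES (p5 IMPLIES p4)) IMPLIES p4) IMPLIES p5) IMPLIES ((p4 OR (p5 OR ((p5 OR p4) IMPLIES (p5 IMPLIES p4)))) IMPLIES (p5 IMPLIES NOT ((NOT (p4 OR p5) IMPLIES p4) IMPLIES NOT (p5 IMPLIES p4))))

p5 IMPLIES p4 = False IMPLIES False = True
p4 IMPLIES (p5 IMPLIES p4) = False IMPLIES True = True
(p4 IMPLIES (p5 IMPLIES p4)) IMPLIES p4 = True IMPLIES False = False
((p4 IMPLIES (p5 IMPLIES p4)) IMPLIES p4) IMPLIES p5 = False IMPLIES False = True
NOT (((p4 IMPLIES (p5 IMPLIES p4)) IMPLIES p4) IMPLIES p5) = NOT True = False
NOT NOT (((p4 IMPLIES (p5 IMPLIES p4)) IMPLIES p4) IMPLIES p5) = NOT False = True
p5 OR p4 = False OR False = False
p5 IMPLIES p4 = False IMPLIES False = True
(p5 OR p4) IMPLIES (p5 IMPLIES p4) = False IMPLIES True = True
p5 OR ((p5 OR p4) IMPLIES (p5 IMPLIES p4)) = False OR True = True
p4 OR (p5 OR ((p5 OR p4) IMPLIES (p5 IMPLIES p4))) = False OR True = True
p4 OR p5 = False OR False = False
NOT (p4 OR p5) = NOT False = True
NOT (p4 OR p5) IMPLIES p4 = True IMPLIES False = False
p5 IMPLIES p4 = False IMPLIES False = True
NOT (p5 IMPLIES p4) = NOT True = False
(NOT (p4 OR p5) IMPLIES p4) IMPLIES NOT (p5 IMPLIES p4) = False IMPLIES False = True
NOT ((NOT (p4 OR p5) IMPLIES p4) IMPLIES NOT (p5 IMPLIES p4)) = NOT True = False
p5 IMPLIES NOT ((NOT (p4 OR p5) IMPLIES p4) IMPLIES NOT (p5 IMPLIES p4)) = False IMPLIES False = True
(p4 OR (p5 OR ((p5 OR p4) IMPLIES (p5 IMPLIES p4)))) IMPLIES (p5 IMPLIES NOT ((NOT (p4 OR p5) IMPLIES p4) IMPLIES NOT (p5 IMPLIES p4))) = True IMPLIES True = True
NOT NOT (((p4 IMPLIES (p5 IMPLIES p4)) IMPLIES p4) IMPLIES p5) IMPLIES ((p4 OR (p5 OR ((p5 OR p4) IMPLIES (p5 IMPLIES p4)))) IMPLIES (p5 IMPLIES NOT ((NOT (p4 OR p5) IMPLIES p4) IMPLIES NOT (p5 IMPLIES p4)))) = True IMPLIES True = True

True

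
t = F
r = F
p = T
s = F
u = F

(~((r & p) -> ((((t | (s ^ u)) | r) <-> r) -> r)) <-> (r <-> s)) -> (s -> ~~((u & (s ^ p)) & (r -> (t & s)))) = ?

Substituting t=F, r=F, p=T, s=F, u=F:
r & p = F & T = F
s ^ u = F ^ F = F
t | (s ^ u) = F | F = F
(t | (s ^ u)) | r = F | F = F
((t | (s ^ u)) | r) <-> r = F <-> F = T
(((t | (s ^ u)) | r) <-> r) -> r = T -> F = F
(r & p) -> ((((t | (s ^ u)) | r) <-> r) -> r) = F -> F = T
~((r & p) -> ((((t | (s ^ u)) | r) <-> r) -> r)) = ~T = F
r <-> s = F <-> F = T
~((r & p) -> ((((t | (s ^ u)) | r) <-> r) -> r)) <-> (r <-> s) = F <-> T = F
s ^ p = F ^ T = T
u & (s ^ p) = F & T = F
t & s = F & F = F
r -> (t & s) = F -> F = T
(u & (s ^ p)) & (r -> (t & s)) = F & T = F
~((u & (s ^ p)) & (r -> (t & s))) = ~F = T
~~((u & (s ^ p)) & (r -> (t & s))) = ~T = F
s -> ~~((u & (s ^ p)) & (r -> (t & s))) = F -> F = T
(~((r & p) -> ((((t | (s ^ u)) | r) <-> r) -> r)) <-> (r <-> s)) -> (s -> ~~((u & (s ^ p)) & (r -> (t & s)))) = F -> T = T

T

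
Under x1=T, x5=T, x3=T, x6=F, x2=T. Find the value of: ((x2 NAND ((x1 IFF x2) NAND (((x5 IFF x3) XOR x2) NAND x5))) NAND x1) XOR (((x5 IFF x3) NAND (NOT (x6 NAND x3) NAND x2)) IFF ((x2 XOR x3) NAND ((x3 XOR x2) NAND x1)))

Substituting x1=T, x5=T, x3=T, x6=F, x2=T:
x1 IFF x2 = T IFF T = T
x5 IFF x3 = T IFF T = T
(x5 IFF x3) XOR x2 = T XOR T = F
((x5 IFF x3) XOR x2) NAND x5 = F NAND T = T
(x1 IFF x2) NAND (((x5 IFF x3) XOR x2) NAND x5) = T NAND T = F
x2 NAND ((x1 IFF x2) NAND (((x5 IFF x3) XOR x2) NAND x5)) = T NAND F = T
(x2 NAND ((x1 IFF x2) NAND (((x5 IFF x3) XOR x2) NAND x5))) NAND x1 = T NAND T = F
x5 IFF x3 = T IFF T = T
x6 NAND x3 = F NAND T = T
NOT (x6 NAND x3) = NOT T = F
NOT (x6 NAND x3) NAND x2 = F NAND T = T
(x5 IFF x3) NAND (NOT (x6 NAND x3) NAND x2) = T NAND T = F
x2 XOR x3 = T XOR T = F
x3 XOR x2 = T XOR T = F
(x3 XOR x2) NAND x1 = F NAND T = T
(x2 XOR x3) NAND ((x3 XOR x2) NAND x1) = F NAND T = T
((x5 IFF x3) NAND (NOT (x6 NAND x3) NAND x2)) IFF ((x2 XOR x3) NAND ((x3 XOR x2) NAND x1)) = F IFF T = F
((x2 NAND ((x1 IFF x2) NAND (((x5 IFF x3) XOR x2) NAND x5))) NAND x1) XOR (((x5 IFF x3) NAND (NOT (x6 NAND x3) NAND x2)) IFF ((x2 XOR x3) NAND ((x3 XOR x2) NAND x1))) = F XOR F = F

F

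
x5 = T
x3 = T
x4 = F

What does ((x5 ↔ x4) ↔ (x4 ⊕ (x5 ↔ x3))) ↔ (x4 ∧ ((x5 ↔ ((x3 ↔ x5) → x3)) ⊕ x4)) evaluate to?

x5 ↔ x4 = T ↔ F = F
x5 ↔ x3 = T ↔ T = T
x4 ⊕ (x5 ↔ x3) = F ⊕ T = T
(x5 ↔ x4) ↔ (x4 ⊕ (x5 ↔ x3)) = F ↔ T = F
x3 ↔ x5 = T ↔ T = T
(x3 ↔ x5) → x3 = T → T = T
x5 ↔ ((x3 ↔ x5) → x3) = T ↔ T = T
(x5 ↔ ((x3 ↔ x5) → x3)) ⊕ x4 = T ⊕ F = T
x4 ∧ ((x5 ↔ ((x3 ↔ x5) → x3)) ⊕ x4) = F ∧ T = F
((x5 ↔ x4) ↔ (x4 ⊕ (x5 ↔ x3))) ↔ (x4 ∧ ((x5 ↔ ((x3 ↔ x5) → x3)) ⊕ x4)) = F ↔ F = T

T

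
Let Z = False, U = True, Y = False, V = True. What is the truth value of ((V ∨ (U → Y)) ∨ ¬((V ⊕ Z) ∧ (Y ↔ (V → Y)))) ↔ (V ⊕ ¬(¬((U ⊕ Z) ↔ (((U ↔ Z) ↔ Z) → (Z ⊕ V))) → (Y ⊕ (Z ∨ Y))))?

True

U → Y = True → False = False
V ∨ (U → Y) = True ∨ False = True
V ⊕ Z = True ⊕ False = True
V → Y = True → False = False
Y ↔ (V → Y) = False ↔ False = True
(V ⊕ Z) ∧ (Y ↔ (V → Y)) = True ∧ True = True
¬((V ⊕ Z) ∧ (Y ↔ (V → Y))) = ¬True = False
(V ∨ (U → Y)) ∨ ¬((V ⊕ Z) ∧ (Y ↔ (V → Y))) = True ∨ False = True
U ⊕ Z = True ⊕ False = True
U ↔ Z = True ↔ False = False
(U ↔ Z) ↔ Z = False ↔ False = True
Z ⊕ V = False ⊕ True = True
((U ↔ Z) ↔ Z) → (Z ⊕ V) = True → True = True
(U ⊕ Z) ↔ (((U ↔ Z) ↔ Z) → (Z ⊕ V)) = True ↔ True = True
¬((U ⊕ Z) ↔ (((U ↔ Z) ↔ Z) → (Z ⊕ V))) = ¬True = False
Z ∨ Y = False ∨ False = False
Y ⊕ (Z ∨ Y) = False ⊕ False = False
¬((U ⊕ Z) ↔ (((U ↔ Z) ↔ Z) → (Z ⊕ V))) → (Y ⊕ (Z ∨ Y)) = False → False = True
¬(¬((U ⊕ Z) ↔ (((U ↔ Z) ↔ Z) → (Z ⊕ V))) → (Y ⊕ (Z ∨ Y))) = ¬True = False
V ⊕ ¬(¬((U ⊕ Z) ↔ (((U ↔ Z) ↔ Z) → (Z ⊕ V))) → (Y ⊕ (Z ∨ Y))) = True ⊕ False = True
((V ∨ (U → Y)) ∨ ¬((V ⊕ Z) ∧ (Y ↔ (V → Y)))) ↔ (V ⊕ ¬(¬((U ⊕ Z) ↔ (((U ↔ Z) ↔ Z) → (Z ⊕ V))) → (Y ⊕ (Z ∨ Y)))) = True ↔ True = True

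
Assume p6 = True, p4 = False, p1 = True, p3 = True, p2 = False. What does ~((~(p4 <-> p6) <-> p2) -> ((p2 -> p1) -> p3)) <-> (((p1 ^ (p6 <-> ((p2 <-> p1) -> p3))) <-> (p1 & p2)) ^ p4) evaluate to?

p4 <-> p6 = False <-> True = False
~(p4 <-> p6) = ~False = True
~(p4 <-> p6) <-> p2 = True <-> False = False
p2 -> p1 = False -> True = True
(p2 -> p1) -> p3 = True -> True = True
(~(p4 <-> p6) <-> p2) -> ((p2 -> p1) -> p3) = False -> True = True
~((~(p4 <-> p6) <-> p2) -> ((p2 -> p1) -> p3)) = ~True = False
p2 <-> p1 = False <-> True = False
(p2 <-> p1) -> p3 = False -> True = True
p6 <-> ((p2 <-> p1) -> p3) = True <-> True = True
p1 ^ (p6 <-> ((p2 <-> p1) -> p3)) = True ^ True = False
p1 & p2 = True & False = False
(p1 ^ (p6 <-> ((p2 <-> p1) -> p3))) <-> (p1 & p2) = False <-> False = True
((p1 ^ (p6 <-> ((p2 <-> p1) -> p3))) <-> (p1 & p2)) ^ p4 = True ^ False = True
~((~(p4 <-> p6) <-> p2) -> ((p2 -> p1) -> p3)) <-> (((p1 ^ (p6 <-> ((p2 <-> p1) -> p3))) <-> (p1 & p2)) ^ p4) = False <-> True = False

False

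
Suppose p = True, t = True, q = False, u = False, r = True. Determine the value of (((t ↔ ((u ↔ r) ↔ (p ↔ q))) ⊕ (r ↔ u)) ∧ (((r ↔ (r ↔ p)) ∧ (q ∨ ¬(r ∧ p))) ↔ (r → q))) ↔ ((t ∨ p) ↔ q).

False

u ↔ r = False ↔ True = False
p ↔ q = True ↔ False = False
(u ↔ r) ↔ (p ↔ q) = False ↔ False = True
t ↔ ((u ↔ r) ↔ (p ↔ q)) = True ↔ True = True
r ↔ u = True ↔ False = False
(t ↔ ((u ↔ r) ↔ (p ↔ q))) ⊕ (r ↔ u) = True ⊕ False = True
r ↔ p = True ↔ True = True
r ↔ (r ↔ p) = True ↔ True = True
r ∧ p = True ∧ True = True
¬(r ∧ p) = ¬True = False
q ∨ ¬(r ∧ p) = False ∨ False = False
(r ↔ (r ↔ p)) ∧ (q ∨ ¬(r ∧ p)) = True ∧ False = False
r → q = True → False = False
((r ↔ (r ↔ p)) ∧ (q ∨ ¬(r ∧ p))) ↔ (r → q) = False ↔ False = True
((t ↔ ((u ↔ r) ↔ (p ↔ q))) ⊕ (r ↔ u)) ∧ (((r ↔ (r ↔ p)) ∧ (q ∨ ¬(r ∧ p))) ↔ (r → q)) = True ∧ True = True
t ∨ p = True ∨ True = True
(t ∨ p) ↔ q = True ↔ False = False
(((t ↔ ((u ↔ r) ↔ (p ↔ q))) ⊕ (r ↔ u)) ∧ (((r ↔ (r ↔ p)) ∧ (q ∨ ¬(r ∧ p))) ↔ (r → q))) ↔ ((t ∨ p) ↔ q) = True ↔ False = False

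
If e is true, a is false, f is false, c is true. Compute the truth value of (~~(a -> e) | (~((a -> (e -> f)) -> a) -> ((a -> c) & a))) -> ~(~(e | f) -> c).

a -> e = False -> True = True
~(a -> e) = ~True = False
~~(a -> e) = ~False = True
e -> f = True -> False = False
a -> (e -> f) = False -> False = True
(a -> (e -> f)) -> a = True -> False = False
~((a -> (e -> f)) -> a) = ~False = True
a -> c = False -> True = True
(a -> c) & a = True & False = False
~((a -> (e -> f)) -> a) -> ((a -> c) & a) = True -> False = False
~~(a -> e) | (~((a -> (e -> f)) -> a) -> ((a -> c) & a)) = True | False = True
e | f = True | False = True
~(e | f) = ~True = False
~(e | f) -> c = False -> True = True
~(~(e | f) -> c) = ~True = False
(~~(a -> e) | (~((a -> (e -> f)) -> a) -> ((a -> c) & a))) -> ~(~(e | f) -> c) = True -> False = False

False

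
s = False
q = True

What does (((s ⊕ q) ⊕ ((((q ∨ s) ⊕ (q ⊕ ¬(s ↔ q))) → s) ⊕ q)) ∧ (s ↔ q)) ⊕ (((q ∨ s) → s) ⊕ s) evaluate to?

Substituting s=False, q=True:
s ⊕ q = False ⊕ True = True
q ∨ s = True ∨ False = True
s ↔ q = False ↔ True = False
¬(s ↔ q) = ¬False = True
q ⊕ ¬(s ↔ q) = True ⊕ True = False
(q ∨ s) ⊕ (q ⊕ ¬(s ↔ q)) = True ⊕ False = True
((q ∨ s) ⊕ (q ⊕ ¬(s ↔ q))) → s = True → False = False
(((q ∨ s) ⊕ (q ⊕ ¬(s ↔ q))) → s) ⊕ q = False ⊕ True = True
(s ⊕ q) ⊕ ((((q ∨ s) ⊕ (q ⊕ ¬(s ↔ q))) → s) ⊕ q) = True ⊕ True = False
s ↔ q = False ↔ True = False
((s ⊕ q) ⊕ ((((q ∨ s) ⊕ (q ⊕ ¬(s ↔ q))) → s) ⊕ q)) ∧ (s ↔ q) = False ∧ False = False
q ∨ s = True ∨ False = True
(q ∨ s) → s = True → False = False
((q ∨ s) → s) ⊕ s = False ⊕ False = False
(((s ⊕ q) ⊕ ((((q ∨ s) ⊕ (q ⊕ ¬(s ↔ q))) → s) ⊕ q)) ∧ (s ↔ q)) ⊕ (((q ∨ s) → s) ⊕ s) = False ⊕ False = False

False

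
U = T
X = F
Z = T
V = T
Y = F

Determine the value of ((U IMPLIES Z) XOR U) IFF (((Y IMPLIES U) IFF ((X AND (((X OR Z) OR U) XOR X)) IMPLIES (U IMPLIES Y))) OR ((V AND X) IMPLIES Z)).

F

U IMPLIES Z = T IMPLIES T = T
(U IMPLIES Z) XOR U = T XOR T = F
Y IMPLIES U = F IMPLIES T = T
X OR Z = F OR T = T
(X OR Z) OR U = T OR T = T
((X OR Z) OR U) XOR X = T XOR F = T
X AND (((X OR Z) OR U) XOR X) = F AND T = F
U IMPLIES Y = T IMPLIES F = F
(X AND (((X OR Z) OR U) XOR X)) IMPLIES (U IMPLIES Y) = F IMPLIES F = T
(Y IMPLIES U) IFF ((X AND (((X OR Z) OR U) XOR X)) IMPLIES (U IMPLIES Y)) = T IFF T = T
V AND X = T AND F = F
(V AND X) IMPLIES Z = F IMPLIES T = T
((Y IMPLIES U) IFF ((X AND (((X OR Z) OR U) XOR X)) IMPLIES (U IMPLIES Y))) OR ((V AND X) IMPLIES Z) = T OR T = T
((U IMPLIES Z) XOR U) IFF (((Y IMPLIES U) IFF ((X AND (((X OR Z) OR U) XOR X)) IMPLIES (U IMPLIES Y))) OR ((V AND X) IMPLIES Z)) = F IFF T = F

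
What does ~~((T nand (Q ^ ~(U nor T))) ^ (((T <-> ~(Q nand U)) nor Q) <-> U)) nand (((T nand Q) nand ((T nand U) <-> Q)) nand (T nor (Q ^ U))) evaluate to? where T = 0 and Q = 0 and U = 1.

U nor T = 1 nor 0 = 0
~(U nor T) = ~0 = 1
Q ^ ~(U nor T) = 0 ^ 1 = 1
T nand (Q ^ ~(U nor T)) = 0 nand 1 = 1
Q nand U = 0 nand 1 = 1
~(Q nand U) = ~1 = 0
T <-> ~(Q nand U) = 0 <-> 0 = 1
(T <-> ~(Q nand U)) nor Q = 1 nor 0 = 0
((T <-> ~(Q nand U)) nor Q) <-> U = 0 <-> 1 = 0
(T nand (Q ^ ~(U nor T))) ^ (((T <-> ~(Q nand U)) nor Q) <-> U) = 1 ^ 0 = 1
~((T nand (Q ^ ~(U nor T))) ^ (((T <-> ~(Q nand U)) nor Q) <-> U)) = ~1 = 0
~~((T nand (Q ^ ~(U nor T))) ^ (((T <-> ~(Q nand U)) nor Q) <-> U)) = ~0 = 1
T nand Q = 0 nand 0 = 1
T nand U = 0 nand 1 = 1
(T nand U) <-> Q = 1 <-> 0 = 0
(T nand Q) nand ((T nand U) <-> Q) = 1 nand 0 = 1
Q ^ U = 0 ^ 1 = 1
T nor (Q ^ U) = 0 nor 1 = 0
((T nand Q) nand ((T nand U) <-> Q)) nand (T nor (Q ^ U)) = 1 nand 0 = 1
~~((T nand (Q ^ ~(U nor T))) ^ (((T <-> ~(Q nand U)) nor Q) <-> U)) nand (((T nand Q) nand ((T nand U) <-> Q)) nand (T nor (Q ^ U))) = 1 nand 1 = 0

0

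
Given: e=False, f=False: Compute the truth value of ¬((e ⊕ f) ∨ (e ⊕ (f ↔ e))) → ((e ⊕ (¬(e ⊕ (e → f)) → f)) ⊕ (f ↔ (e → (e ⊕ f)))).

True

Substituting e=False, f=False:
e ⊕ f = False ⊕ False = False
f ↔ e = False ↔ False = True
e ⊕ (f ↔ e) = False ⊕ True = True
(e ⊕ f) ∨ (e ⊕ (f ↔ e)) = False ∨ True = True
¬((e ⊕ f) ∨ (e ⊕ (f ↔ e))) = ¬True = False
e → f = False → False = True
e ⊕ (e → f) = False ⊕ True = True
¬(e ⊕ (e → f)) = ¬True = False
¬(e ⊕ (e → f)) → f = False → False = True
e ⊕ (¬(e ⊕ (e → f)) → f) = False ⊕ True = True
e ⊕ f = False ⊕ False = False
e → (e ⊕ f) = False → False = True
f ↔ (e → (e ⊕ f)) = False ↔ True = False
(e ⊕ (¬(e ⊕ (e → f)) → f)) ⊕ (f ↔ (e → (e ⊕ f))) = True ⊕ False = True
¬((e ⊕ f) ∨ (e ⊕ (f ↔ e))) → ((e ⊕ (¬(e ⊕ (e → f)) → f)) ⊕ (f ↔ (e → (e ⊕ f)))) = False → True = True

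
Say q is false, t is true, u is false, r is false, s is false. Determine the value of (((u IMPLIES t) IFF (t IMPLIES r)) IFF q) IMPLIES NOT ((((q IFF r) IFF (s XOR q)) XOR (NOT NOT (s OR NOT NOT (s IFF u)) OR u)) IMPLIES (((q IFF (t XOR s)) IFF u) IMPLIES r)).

T

u IMPLIES t = F IMPLIES T = T
t IMPLIES r = T IMPLIES F = F
(u IMPLIES t) IFF (t IMPLIES r) = T IFF F = F
((u IMPLIES t) IFF (t IMPLIES r)) IFF q = F IFF F = T
q IFF r = F IFF F = T
s XOR q = F XOR F = F
(q IFF r) IFF (s XOR q) = T IFF F = F
s IFF u = F IFF F = T
NOT (s IFF u) = NOT T = F
NOT NOT (s IFF u) = NOT F = T
s OR NOT NOT (s IFF u) = F OR T = T
NOT (s OR NOT NOT (s IFF u)) = NOT T = F
NOT NOT (s OR NOT NOT (s IFF u)) = NOT F = T
NOT NOT (s OR NOT NOT (s IFF u)) OR u = T OR F = T
((q IFF r) IFF (s XOR q)) XOR (NOT NOT (s OR NOT NOT (s IFF u)) OR u) = F XOR T = T
t XOR s = T XOR F = T
q IFF (t XOR s) = F IFF T = F
(q IFF (t XOR s)) IFF u = F IFF F = T
((q IFF (t XOR s)) IFF u) IMPLIES r = T IMPLIES F = F
(((q IFF r) IFF (s XOR q)) XOR (NOT NOT (s OR NOT NOT (s IFF u)) OR u)) IMPLIES (((q IFF (t XOR s)) IFF u) IMPLIES r) = T IMPLIES F = F
NOT ((((q IFF r) IFF (s XOR q)) XOR (NOT NOT (s OR NOT NOT (s IFF u)) OR u)) IMPLIES (((q IFF (t XOR s)) IFF u) IMPLIES r)) = NOT F = T
(((u IMPLIES t) IFF (t IMPLIES r)) IFF q) IMPLIES NOT ((((q IFF r) IFF (s XOR q)) XOR (NOT NOT (s OR NOT NOT (s IFF u)) OR u)) IMPLIES (((q IFF (t XOR s)) IFF u) IMPLIES r)) = T IMPLIES T = T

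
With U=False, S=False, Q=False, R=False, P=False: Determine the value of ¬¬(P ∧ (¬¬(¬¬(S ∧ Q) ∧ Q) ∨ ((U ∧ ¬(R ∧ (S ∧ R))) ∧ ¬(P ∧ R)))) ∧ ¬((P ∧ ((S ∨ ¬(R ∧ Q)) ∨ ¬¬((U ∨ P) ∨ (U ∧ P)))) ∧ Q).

False

S ∧ Q = False ∧ False = False
¬(S ∧ Q) = ¬False = True
¬¬(S ∧ Q) = ¬True = False
¬¬(S ∧ Q) ∧ Q = False ∧ False = False
¬(¬¬(S ∧ Q) ∧ Q) = ¬False = True
¬¬(¬¬(S ∧ Q) ∧ Q) = ¬True = False
S ∧ R = False ∧ False = False
R ∧ (S ∧ R) = False ∧ False = False
¬(R ∧ (S ∧ R)) = ¬False = True
U ∧ ¬(R ∧ (S ∧ R)) = False ∧ True = False
P ∧ R = False ∧ False = False
¬(P ∧ R) = ¬False = True
(U ∧ ¬(R ∧ (S ∧ R))) ∧ ¬(P ∧ R) = False ∧ True = False
¬¬(¬¬(S ∧ Q) ∧ Q) ∨ ((U ∧ ¬(R ∧ (S ∧ R))) ∧ ¬(P ∧ R)) = False ∨ False = False
P ∧ (¬¬(¬¬(S ∧ Q) ∧ Q) ∨ ((U ∧ ¬(R ∧ (S ∧ R))) ∧ ¬(P ∧ R))) = False ∧ False = False
¬(P ∧ (¬¬(¬¬(S ∧ Q) ∧ Q) ∨ ((U ∧ ¬(R ∧ (S ∧ R))) ∧ ¬(P ∧ R)))) = ¬False = True
¬¬(P ∧ (¬¬(¬¬(S ∧ Q) ∧ Q) ∨ ((U ∧ ¬(R ∧ (S ∧ R))) ∧ ¬(P ∧ R)))) = ¬True = False
R ∧ Q = False ∧ False = False
¬(R ∧ Q) = ¬False = True
S ∨ ¬(R ∧ Q) = False ∨ True = True
U ∨ P = False ∨ False = False
U ∧ P = False ∧ False = False
(U ∨ P) ∨ (U ∧ P) = False ∨ False = False
¬((U ∨ P) ∨ (U ∧ P)) = ¬False = True
¬¬((U ∨ P) ∨ (U ∧ P)) = ¬True = False
(S ∨ ¬(R ∧ Q)) ∨ ¬¬((U ∨ P) ∨ (U ∧ P)) = True ∨ False = True
P ∧ ((S ∨ ¬(R ∧ Q)) ∨ ¬¬((U ∨ P) ∨ (U ∧ P))) = False ∧ True = False
(P ∧ ((S ∨ ¬(R ∧ Q)) ∨ ¬¬((U ∨ P) ∨ (U ∧ P)))) ∧ Q = False ∧ False = False
¬((P ∧ ((S ∨ ¬(R ∧ Q)) ∨ ¬¬((U ∨ P) ∨ (U ∧ P)))) ∧ Q) = ¬False = True
¬¬(P ∧ (¬¬(¬¬(S ∧ Q) ∧ Q) ∨ ((U ∧ ¬(R ∧ (S ∧ R))) ∧ ¬(P ∧ R)))) ∧ ¬((P ∧ ((S ∨ ¬(R ∧ Q)) ∨ ¬¬((U ∨ P) ∨ (U ∧ P)))) ∧ Q) = False ∧ True = False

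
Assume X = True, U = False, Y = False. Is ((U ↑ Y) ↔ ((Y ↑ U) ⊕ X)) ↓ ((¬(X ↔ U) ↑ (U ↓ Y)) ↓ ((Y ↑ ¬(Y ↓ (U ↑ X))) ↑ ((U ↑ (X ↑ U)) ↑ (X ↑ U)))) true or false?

True

U ↑ Y = False ↑ False = True
Y ↑ U = False ↑ False = True
(Y ↑ U) ⊕ X = True ⊕ True = False
(U ↑ Y) ↔ ((Y ↑ U) ⊕ X) = True ↔ False = False
X ↔ U = True ↔ False = False
¬(X ↔ U) = ¬False = True
U ↓ Y = False ↓ False = True
¬(X ↔ U) ↑ (U ↓ Y) = True ↑ True = False
U ↑ X = False ↑ True = True
Y ↓ (U ↑ X) = False ↓ True = False
¬(Y ↓ (U ↑ X)) = ¬False = True
Y ↑ ¬(Y ↓ (U ↑ X)) = False ↑ True = True
X ↑ U = True ↑ False = True
U ↑ (X ↑ U) = False ↑ True = True
X ↑ U = True ↑ False = True
(U ↑ (X ↑ U)) ↑ (X ↑ U) = True ↑ True = False
(Y ↑ ¬(Y ↓ (U ↑ X))) ↑ ((U ↑ (X ↑ U)) ↑ (X ↑ U)) = True ↑ False = True
(¬(X ↔ U) ↑ (U ↓ Y)) ↓ ((Y ↑ ¬(Y ↓ (U ↑ X))) ↑ ((U ↑ (X ↑ U)) ↑ (X ↑ U))) = False ↓ True = False
((U ↑ Y) ↔ ((Y ↑ U) ⊕ X)) ↓ ((¬(X ↔ U) ↑ (U ↓ Y)) ↓ ((Y ↑ ¬(Y ↓ (U ↑ X))) ↑ ((U ↑ (X ↑ U)) ↑ (X ↑ U)))) = False ↓ False = True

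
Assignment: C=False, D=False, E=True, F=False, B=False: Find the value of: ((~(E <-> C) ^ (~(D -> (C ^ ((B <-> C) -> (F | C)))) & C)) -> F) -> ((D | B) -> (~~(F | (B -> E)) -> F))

True

E <-> C = True <-> False = False
~(E <-> C) = ~False = True
B <-> C = False <-> False = True
F | C = False | False = False
(B <-> C) -> (F | C) = True -> False = False
C ^ ((B <-> C) -> (F | C)) = False ^ False = False
D -> (C ^ ((B <-> C) -> (F | C))) = False -> False = True
~(D -> (C ^ ((B <-> C) -> (F | C)))) = ~True = False
~(D -> (C ^ ((B <-> C) -> (F | C)))) & C = False & False = False
~(E <-> C) ^ (~(D -> (C ^ ((B <-> C) -> (F | C)))) & C) = True ^ False = True
(~(E <-> C) ^ (~(D -> (C ^ ((B <-> C) -> (F | C)))) & C)) -> F = True -> False = False
D | B = False | False = False
B -> E = False -> True = True
F | (B -> E) = False | True = True
~(F | (B -> E)) = ~True = False
~~(F | (B -> E)) = ~False = True
~~(F | (B -> E)) -> F = True -> False = False
(D | B) -> (~~(F | (B -> E)) -> F) = False -> False = True
((~(E <-> C) ^ (~(D -> (C ^ ((B <-> C) -> (F | C)))) & C)) -> F) -> ((D | B) -> (~~(F | (B -> E)) -> F)) = False -> True = True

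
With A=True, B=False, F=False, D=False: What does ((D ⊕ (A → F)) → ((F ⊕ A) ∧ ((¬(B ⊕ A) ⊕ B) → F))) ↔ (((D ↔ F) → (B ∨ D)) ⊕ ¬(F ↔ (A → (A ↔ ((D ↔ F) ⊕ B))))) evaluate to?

True

A → F = True → False = False
D ⊕ (A → F) = False ⊕ False = False
F ⊕ A = False ⊕ True = True
B ⊕ A = False ⊕ True = True
¬(B ⊕ A) = ¬True = False
¬(B ⊕ A) ⊕ B = False ⊕ False = False
(¬(B ⊕ A) ⊕ B) → F = False → False = True
(F ⊕ A) ∧ ((¬(B ⊕ A) ⊕ B) → F) = True ∧ True = True
(D ⊕ (A → F)) → ((F ⊕ A) ∧ ((¬(B ⊕ A) ⊕ B) → F)) = False → True = True
D ↔ F = False ↔ False = True
B ∨ D = False ∨ False = False
(D ↔ F) → (B ∨ D) = True → False = False
D ↔ F = False ↔ False = True
(D ↔ F) ⊕ B = True ⊕ False = True
A ↔ ((D ↔ F) ⊕ B) = True ↔ True = True
A → (A ↔ ((D ↔ F) ⊕ B)) = True → True = True
F ↔ (A → (A ↔ ((D ↔ F) ⊕ B))) = False ↔ True = False
¬(F ↔ (A → (A ↔ ((D ↔ F) ⊕ B)))) = ¬False = True
((D ↔ F) → (B ∨ D)) ⊕ ¬(F ↔ (A → (A ↔ ((D ↔ F) ⊕ B)))) = False ⊕ True = True
((D ⊕ (A → F)) → ((F ⊕ A) ∧ ((¬(B ⊕ A) ⊕ B) → F))) ↔ (((D ↔ F) → (B ∨ D)) ⊕ ¬(F ↔ (A → (A ↔ ((D ↔ F) ⊕ B))))) = True ↔ True = True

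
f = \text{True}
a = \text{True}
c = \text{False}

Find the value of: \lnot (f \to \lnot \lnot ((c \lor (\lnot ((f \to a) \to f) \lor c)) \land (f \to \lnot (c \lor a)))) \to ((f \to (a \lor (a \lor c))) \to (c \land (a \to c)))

Substituting f=\text{True}, a=\text{True}, c=\text{False}:
f \to a = \text{True} \to \text{True} = \text{True}
(f \to a) \to f = \text{True} \to \text{True} = \text{True}
\lnot ((f \to a) \to f) = \lnot \text{True} = \text{False}
\lnot ((f \to a) \to f) \lor c = \text{False} \lor \text{False} = \text{False}
c \lor (\lnot ((f \to a) \to f) \lor c) = \text{False} \lor \text{False} = \text{False}
c \lor a = \text{False} \lor \text{True} = \text{True}
\lnot (c \lor a) = \lnot \text{True} = \text{False}
f \to \lnot (c \lor a) = \text{True} \to \text{False} = \text{False}
(c \lor (\lnot ((f \to a) \to f) \lor c)) \land (f \to \lnot (c \lor a)) = \text{False} \land \text{False} = \text{False}
\lnot ((c \lor (\lnot ((f \to a) \to f) \lor c)) \land (f \to \lnot (c \lor a))) = \lnot \text{False} = \text{True}
\lnot \lnot ((c \lor (\lnot ((f \to a) \to f) \lor c)) \land (f \to \lnot (c \lor a))) = \lnot \text{True} = \text{False}
f \to \lnot \lnot ((c \lor (\lnot ((f \to a) \to f) \lor c)) \land (f \to \lnot (c \lor a))) = \text{True} \to \text{False} = \text{False}
\lnot (f \to \lnot \lnot ((c \lor (\lnot ((f \to a) \to f) \lor c)) \land (f \to \lnot (c \lor a)))) = \lnot \text{False} = \text{True}
a \lor c = \text{True} \lor \text{False} = \text{True}
a \lor (a \lor c) = \text{True} \lor \text{True} = \text{True}
f \to (a \lor (a \lor c)) = \text{True} \to \text{True} = \text{True}
a \to c = \text{True} \to \text{False} = \text{False}
c \land (a \to c) = \text{False} \land \text{False} = \text{False}
(f \to (a \lor (a \lor c))) \to (c \land (a \to c)) = \text{True} \to \text{False} = \text{False}
\lnot (f \to \lnot \lnot ((c \lor (\lnot ((f \to a) \to f) \lor c)) \land (f \to \lnot (c \lor a)))) \to ((f \to (a \lor (a \lor c))) \to (c \land (a \to c))) = \text{True} \to \text{False} = \text{False}

\text{False}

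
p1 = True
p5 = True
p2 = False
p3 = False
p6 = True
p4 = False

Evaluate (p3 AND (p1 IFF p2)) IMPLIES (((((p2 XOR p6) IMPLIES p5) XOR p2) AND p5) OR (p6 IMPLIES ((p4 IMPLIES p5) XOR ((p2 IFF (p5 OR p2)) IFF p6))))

True

p1 IFF p2 = True IFF False = False
p3 AND (p1 IFF p2) = False AND False = False
p2 XOR p6 = False XOR True = True
(p2 XOR p6) IMPLIES p5 = True IMPLIES True = True
((p2 XOR p6) IMPLIES p5) XOR p2 = True XOR False = True
(((p2 XOR p6) IMPLIES p5) XOR p2) AND p5 = True AND True = True
p4 IMPLIES p5 = False IMPLIES True = True
p5 OR p2 = True OR False = True
p2 IFF (p5 OR p2) = False IFF True = False
(p2 IFF (p5 OR p2)) IFF p6 = False IFF True = False
(p4 IMPLIES p5) XOR ((p2 IFF (p5 OR p2)) IFF p6) = True XOR False = True
p6 IMPLIES ((p4 IMPLIES p5) XOR ((p2 IFF (p5 OR p2)) IFF p6)) = True IMPLIES True = True
((((p2 XOR p6) IMPLIES p5) XOR p2) AND p5) OR (p6 IMPLIES ((p4 IMPLIES p5) XOR ((p2 IFF (p5 OR p2)) IFF p6))) = True OR True = True
(p3 AND (p1 IFF p2)) IMPLIES (((((p2 XOR p6) IMPLIES p5) XOR p2) AND p5) OR (p6 IMPLIES ((p4 IMPLIES p5) XOR ((p2 IFF (p5 OR p2)) IFF p6)))) = False IMPLIES True = True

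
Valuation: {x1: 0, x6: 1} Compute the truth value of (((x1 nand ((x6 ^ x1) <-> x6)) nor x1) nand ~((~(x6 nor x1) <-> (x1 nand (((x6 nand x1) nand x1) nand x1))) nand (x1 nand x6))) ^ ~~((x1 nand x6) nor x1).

1

Substituting x1=0, x6=1:
x6 ^ x1 = 1 ^ 0 = 1
(x6 ^ x1) <-> x6 = 1 <-> 1 = 1
x1 nand ((x6 ^ x1) <-> x6) = 0 nand 1 = 1
(x1 nand ((x6 ^ x1) <-> x6)) nor x1 = 1 nor 0 = 0
x6 nor x1 = 1 nor 0 = 0
~(x6 nor x1) = ~0 = 1
x6 nand x1 = 1 nand 0 = 1
(x6 nand x1) nand x1 = 1 nand 0 = 1
((x6 nand x1) nand x1) nand x1 = 1 nand 0 = 1
x1 nand (((x6 nand x1) nand x1) nand x1) = 0 nand 1 = 1
~(x6 nor x1) <-> (x1 nand (((x6 nand x1) nand x1) nand x1)) = 1 <-> 1 = 1
x1 nand x6 = 0 nand 1 = 1
(~(x6 nor x1) <-> (x1 nand (((x6 nand x1) nand x1) nand x1))) nand (x1 nand x6) = 1 nand 1 = 0
~((~(x6 nor x1) <-> (x1 nand (((x6 nand x1) nand x1) nand x1))) nand (x1 nand x6)) = ~0 = 1
((x1 nand ((x6 ^ x1) <-> x6)) nor x1) nand ~((~(x6 nor x1) <-> (x1 nand (((x6 nand x1) nand x1) nand x1))) nand (x1 nand x6)) = 0 nand 1 = 1
x1 nand x6 = 0 nand 1 = 1
(x1 nand x6) nor x1 = 1 nor 0 = 0
~((x1 nand x6) nor x1) = ~0 = 1
~~((x1 nand x6) nor x1) = ~1 = 0
(((x1 nand ((x6 ^ x1) <-> x6)) nor x1) nand ~((~(x6 nor x1) <-> (x1 nand (((x6 nand x1) nand x1) nand x1))) nand (x1 nand x6))) ^ ~~((x1 nand x6) nor x1) = 1 ^ 0 = 1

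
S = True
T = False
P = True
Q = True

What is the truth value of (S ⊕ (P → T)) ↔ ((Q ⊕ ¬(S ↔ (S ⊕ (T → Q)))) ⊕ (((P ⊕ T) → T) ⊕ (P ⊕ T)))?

True

P → T = True → False = False
S ⊕ (P → T) = True ⊕ False = True
T → Q = False → True = True
S ⊕ (T → Q) = True ⊕ True = False
S ↔ (S ⊕ (T → Q)) = True ↔ False = False
¬(S ↔ (S ⊕ (T → Q))) = ¬False = True
Q ⊕ ¬(S ↔ (S ⊕ (T → Q))) = True ⊕ True = False
P ⊕ T = True ⊕ False = True
(P ⊕ T) → T = True → False = False
P ⊕ T = True ⊕ False = True
((P ⊕ T) → T) ⊕ (P ⊕ T) = False ⊕ True = True
(Q ⊕ ¬(S ↔ (S ⊕ (T → Q)))) ⊕ (((P ⊕ T) → T) ⊕ (P ⊕ T)) = False ⊕ True = True
(S ⊕ (P → T)) ↔ ((Q ⊕ ¬(S ↔ (S ⊕ (T → Q)))) ⊕ (((P ⊕ T) → T) ⊕ (P ⊕ T))) = True ↔ True = True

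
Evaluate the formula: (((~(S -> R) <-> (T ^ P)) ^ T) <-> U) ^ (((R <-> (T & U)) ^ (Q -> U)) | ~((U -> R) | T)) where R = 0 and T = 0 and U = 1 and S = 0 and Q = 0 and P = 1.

Substituting R=0, T=0, U=1, S=0, Q=0, P=1:
S -> R = 0 -> 0 = 1
~(S -> R) = ~1 = 0
T ^ P = 0 ^ 1 = 1
~(S -> R) <-> (T ^ P) = 0 <-> 1 = 0
(~(S -> R) <-> (T ^ P)) ^ T = 0 ^ 0 = 0
((~(S -> R) <-> (T ^ P)) ^ T) <-> U = 0 <-> 1 = 0
T & U = 0 & 1 = 0
R <-> (T & U) = 0 <-> 0 = 1
Q -> U = 0 -> 1 = 1
(R <-> (T & U)) ^ (Q -> U) = 1 ^ 1 = 0
U -> R = 1 -> 0 = 0
(U -> R) | T = 0 | 0 = 0
~((U -> R) | T) = ~0 = 1
((R <-> (T & U)) ^ (Q -> U)) | ~((U -> R) | T) = 0 | 1 = 1
(((~(S -> R) <-> (T ^ P)) ^ T) <-> U) ^ (((R <-> (T & U)) ^ (Q -> U)) | ~((U -> R) | T)) = 0 ^ 1 = 1

1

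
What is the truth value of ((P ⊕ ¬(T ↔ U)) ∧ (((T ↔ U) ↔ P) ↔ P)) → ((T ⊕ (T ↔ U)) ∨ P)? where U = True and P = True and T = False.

T ↔ U = False ↔ True = False
¬(T ↔ U) = ¬False = True
P ⊕ ¬(T ↔ U) = True ⊕ True = False
T ↔ U = False ↔ True = False
(T ↔ U) ↔ P = False ↔ True = False
((T ↔ U) ↔ P) ↔ P = False ↔ True = False
(P ⊕ ¬(T ↔ U)) ∧ (((T ↔ U) ↔ P) ↔ P) = False ∧ False = False
T ↔ U = False ↔ True = False
T ⊕ (T ↔ U) = False ⊕ False = False
(T ⊕ (T ↔ U)) ∨ P = False ∨ True = True
((P ⊕ ¬(T ↔ U)) ∧ (((T ↔ U) ↔ P) ↔ P)) → ((T ⊕ (T ↔ U)) ∨ P) = False → True = True

True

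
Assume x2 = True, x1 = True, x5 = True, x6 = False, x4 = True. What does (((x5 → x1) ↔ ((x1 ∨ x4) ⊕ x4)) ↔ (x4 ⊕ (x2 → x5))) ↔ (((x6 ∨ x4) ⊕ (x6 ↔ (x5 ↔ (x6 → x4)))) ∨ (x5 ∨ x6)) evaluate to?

True

Substituting x2=True, x1=True, x5=True, x6=False, x4=True:
x5 → x1 = True → True = True
x1 ∨ x4 = True ∨ True = True
(x1 ∨ x4) ⊕ x4 = True ⊕ True = False
(x5 → x1) ↔ ((x1 ∨ x4) ⊕ x4) = True ↔ False = False
x2 → x5 = True → True = True
x4 ⊕ (x2 → x5) = True ⊕ True = False
((x5 → x1) ↔ ((x1 ∨ x4) ⊕ x4)) ↔ (x4 ⊕ (x2 → x5)) = False ↔ False = True
x6 ∨ x4 = False ∨ True = True
x6 → x4 = False → True = True
x5 ↔ (x6 → x4) = True ↔ True = True
x6 ↔ (x5 ↔ (x6 → x4)) = False ↔ True = False
(x6 ∨ x4) ⊕ (x6 ↔ (x5 ↔ (x6 → x4))) = True ⊕ False = True
x5 ∨ x6 = True ∨ False = True
((x6 ∨ x4) ⊕ (x6 ↔ (x5 ↔ (x6 → x4)))) ∨ (x5 ∨ x6) = True ∨ True = True
(((x5 → x1) ↔ ((x1 ∨ x4) ⊕ x4)) ↔ (x4 ⊕ (x2 → x5))) ↔ (((x6 ∨ x4) ⊕ (x6 ↔ (x5 ↔ (x6 → x4)))) ∨ (x5 ∨ x6)) = True ↔ True = True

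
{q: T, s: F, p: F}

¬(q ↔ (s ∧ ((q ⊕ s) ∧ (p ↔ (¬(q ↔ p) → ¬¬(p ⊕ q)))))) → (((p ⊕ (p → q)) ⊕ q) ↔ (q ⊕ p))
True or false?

q ⊕ s = T ⊕ F = T
q ↔ p = T ↔ F = F
¬(q ↔ p) = ¬F = T
p ⊕ q = F ⊕ T = T
¬(p ⊕ q) = ¬T = F
¬¬(p ⊕ q) = ¬F = T
¬(q ↔ p) → ¬¬(p ⊕ q) = T → T = T
p ↔ (¬(q ↔ p) → ¬¬(p ⊕ q)) = F ↔ T = F
(q ⊕ s) ∧ (p ↔ (¬(q ↔ p) → ¬¬(p ⊕ q))) = T ∧ F = F
s ∧ ((q ⊕ s) ∧ (p ↔ (¬(q ↔ p) → ¬¬(p ⊕ q)))) = F ∧ F = F
q ↔ (s ∧ ((q ⊕ s) ∧ (p ↔ (¬(q ↔ p) → ¬¬(p ⊕ q))))) = T ↔ F = F
¬(q ↔ (s ∧ ((q ⊕ s) ∧ (p ↔ (¬(q ↔ p) → ¬¬(p ⊕ q)))))) = ¬F = T
p → q = F → T = T
p ⊕ (p → q) = F ⊕ T = T
(p ⊕ (p → q)) ⊕ q = T ⊕ T = F
q ⊕ p = T ⊕ F = T
((p ⊕ (p → q)) ⊕ q) ↔ (q ⊕ p) = F ↔ T = F
¬(q ↔ (s ∧ ((q ⊕ s) ∧ (p ↔ (¬(q ↔ p) → ¬¬(p ⊕ q)))))) → (((p ⊕ (p → q)) ⊕ q) ↔ (q ⊕ p)) = T → F = F

F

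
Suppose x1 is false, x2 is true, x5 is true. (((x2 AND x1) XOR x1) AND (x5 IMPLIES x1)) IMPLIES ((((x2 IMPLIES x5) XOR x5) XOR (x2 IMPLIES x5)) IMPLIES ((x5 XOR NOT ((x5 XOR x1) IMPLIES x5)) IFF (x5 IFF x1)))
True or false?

True

Substituting x1=False, x2=True, x5=True:
x2 AND x1 = True AND False = False
(x2 AND x1) XOR x1 = False XOR False = False
x5 IMPLIES x1 = True IMPLIES False = False
((x2 AND x1) XOR x1) AND (x5 IMPLIES x1) = False AND False = False
x2 IMPLIES x5 = True IMPLIES True = True
(x2 IMPLIES x5) XOR x5 = True XOR True = False
x2 IMPLIES x5 = True IMPLIES True = True
((x2 IMPLIES x5) XOR x5) XOR (x2 IMPLIES x5) = False XOR True = True
x5 XOR x1 = True XOR False = True
(x5 XOR x1) IMPLIES x5 = True IMPLIES True = True
NOT ((x5 XOR x1) IMPLIES x5) = NOT True = False
x5 XOR NOT ((x5 XOR x1) IMPLIES x5) = True XOR False = True
x5 IFF x1 = True IFF False = False
(x5 XOR NOT ((x5 XOR x1) IMPLIES x5)) IFF (x5 IFF x1) = True IFF False = False
(((x2 IMPLIES x5) XOR x5) XOR (x2 IMPLIES x5)) IMPLIES ((x5 XOR NOT ((x5 XOR x1) IMPLIES x5)) IFF (x5 IFF x1)) = True IMPLIES False = False
(((x2 AND x1) XOR x1) AND (x5 IMPLIES x1)) IMPLIES ((((x2 IMPLIES x5) XOR x5) XOR (x2 IMPLIES x5)) IMPLIES ((x5 XOR NOT ((x5 XOR x1) IMPLIES x5)) IFF (x5 IFF x1))) = False IMPLIES False = True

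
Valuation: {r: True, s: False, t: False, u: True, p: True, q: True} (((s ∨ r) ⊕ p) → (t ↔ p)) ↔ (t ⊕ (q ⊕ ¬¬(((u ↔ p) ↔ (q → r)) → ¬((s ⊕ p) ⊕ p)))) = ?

False

s ∨ r = False ∨ True = True
(s ∨ r) ⊕ p = True ⊕ True = False
t ↔ p = False ↔ True = False
((s ∨ r) ⊕ p) → (t ↔ p) = False → False = True
u ↔ p = True ↔ True = True
q → r = True → True = True
(u ↔ p) ↔ (q → r) = True ↔ True = True
s ⊕ p = False ⊕ True = True
(s ⊕ p) ⊕ p = True ⊕ True = False
¬((s ⊕ p) ⊕ p) = ¬False = True
((u ↔ p) ↔ (q → r)) → ¬((s ⊕ p) ⊕ p) = True → True = True
¬(((u ↔ p) ↔ (q → r)) → ¬((s ⊕ p) ⊕ p)) = ¬True = False
¬¬(((u ↔ p) ↔ (q → r)) → ¬((s ⊕ p) ⊕ p)) = ¬False = True
q ⊕ ¬¬(((u ↔ p) ↔ (q → r)) → ¬((s ⊕ p) ⊕ p)) = True ⊕ True = False
t ⊕ (q ⊕ ¬¬(((u ↔ p) ↔ (q → r)) → ¬((s ⊕ p) ⊕ p))) = False ⊕ False = False
(((s ∨ r) ⊕ p) → (t ↔ p)) ↔ (t ⊕ (q ⊕ ¬¬(((u ↔ p) ↔ (q → r)) → ¬((s ⊕ p) ⊕ p)))) = True ↔ False = False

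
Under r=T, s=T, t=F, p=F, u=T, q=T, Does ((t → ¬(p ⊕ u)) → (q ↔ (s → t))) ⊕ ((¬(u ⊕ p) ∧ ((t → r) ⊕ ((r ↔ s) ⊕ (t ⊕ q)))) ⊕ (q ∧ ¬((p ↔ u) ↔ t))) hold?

F

p ⊕ u = F ⊕ T = T
¬(p ⊕ u) = ¬T = F
t → ¬(p ⊕ u) = F → F = T
s → t = T → F = F
q ↔ (s → t) = T ↔ F = F
(t → ¬(p ⊕ u)) → (q ↔ (s → t)) = T → F = F
u ⊕ p = T ⊕ F = T
¬(u ⊕ p) = ¬T = F
t → r = F → T = T
r ↔ s = T ↔ T = T
t ⊕ q = F ⊕ T = T
(r ↔ s) ⊕ (t ⊕ q) = T ⊕ T = F
(t → r) ⊕ ((r ↔ s) ⊕ (t ⊕ q)) = T ⊕ F = T
¬(u ⊕ p) ∧ ((t → r) ⊕ ((r ↔ s) ⊕ (t ⊕ q))) = F ∧ T = F
p ↔ u = F ↔ T = F
(p ↔ u) ↔ t = F ↔ F = T
¬((p ↔ u) ↔ t) = ¬T = F
q ∧ ¬((p ↔ u) ↔ t) = T ∧ F = F
(¬(u ⊕ p) ∧ ((t → r) ⊕ ((r ↔ s) ⊕ (t ⊕ q)))) ⊕ (q ∧ ¬((p ↔ u) ↔ t)) = F ⊕ F = F
((t → ¬(p ⊕ u)) → (q ↔ (s → t))) ⊕ ((¬(u ⊕ p) ∧ ((t → r) ⊕ ((r ↔ s) ⊕ (t ⊕ q)))) ⊕ (q ∧ ¬((p ↔ u) ↔ t))) = F ⊕ F = F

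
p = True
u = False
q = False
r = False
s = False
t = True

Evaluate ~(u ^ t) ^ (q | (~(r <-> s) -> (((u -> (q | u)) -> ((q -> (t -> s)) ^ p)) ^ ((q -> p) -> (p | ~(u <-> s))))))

True

u ^ t = False ^ True = True
~(u ^ t) = ~True = False
r <-> s = False <-> False = True
~(r <-> s) = ~True = False
q | u = False | False = False
u -> (q | u) = False -> False = True
t -> s = True -> False = False
q -> (t -> s) = False -> False = True
(q -> (t -> s)) ^ p = True ^ True = False
(u -> (q | u)) -> ((q -> (t -> s)) ^ p) = True -> False = False
q -> p = False -> True = True
u <-> s = False <-> False = True
~(u <-> s) = ~True = False
p | ~(u <-> s) = True | False = True
(q -> p) -> (p | ~(u <-> s)) = True -> True = True
((u -> (q | u)) -> ((q -> (t -> s)) ^ p)) ^ ((q -> p) -> (p | ~(u <-> s))) = False ^ True = True
~(r <-> s) -> (((u -> (q | u)) -> ((q -> (t -> s)) ^ p)) ^ ((q -> p) -> (p | ~(u <-> s)))) = False -> True = True
q | (~(r <-> s) -> (((u -> (q | u)) -> ((q -> (t -> s)) ^ p)) ^ ((q -> p) -> (p | ~(u <-> s))))) = False | True = True
~(u ^ t) ^ (q | (~(r <-> s) -> (((u -> (q | u)) -> ((q -> (t -> s)) ^ p)) ^ ((q -> p) -> (p | ~(u <-> s)))))) = False ^ True = True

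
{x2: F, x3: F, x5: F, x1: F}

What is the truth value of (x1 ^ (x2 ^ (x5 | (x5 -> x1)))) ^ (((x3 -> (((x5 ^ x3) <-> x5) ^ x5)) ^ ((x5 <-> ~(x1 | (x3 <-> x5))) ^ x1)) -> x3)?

Substituting x2=F, x3=F, x5=F, x1=F:
x5 -> x1 = F -> F = T
x5 | (x5 -> x1) = F | T = T
x2 ^ (x5 | (x5 -> x1)) = F ^ T = T
x1 ^ (x2 ^ (x5 | (x5 -> x1))) = F ^ T = T
x5 ^ x3 = F ^ F = F
(x5 ^ x3) <-> x5 = F <-> F = T
((x5 ^ x3) <-> x5) ^ x5 = T ^ F = T
x3 -> (((x5 ^ x3) <-> x5) ^ x5) = F -> T = T
x3 <-> x5 = F <-> F = T
x1 | (x3 <-> x5) = F | T = T
~(x1 | (x3 <-> x5)) = ~T = F
x5 <-> ~(x1 | (x3 <-> x5)) = F <-> F = T
(x5 <-> ~(x1 | (x3 <-> x5))) ^ x1 = T ^ F = T
(x3 -> (((x5 ^ x3) <-> x5) ^ x5)) ^ ((x5 <-> ~(x1 | (x3 <-> x5))) ^ x1) = T ^ T = F
((x3 -> (((x5 ^ x3) <-> x5) ^ x5)) ^ ((x5 <-> ~(x1 | (x3 <-> x5))) ^ x1)) -> x3 = F -> F = T
(x1 ^ (x2 ^ (x5 | (x5 -> x1)))) ^ (((x3 -> (((x5 ^ x3) <-> x5) ^ x5)) ^ ((x5 <-> ~(x1 | (x3 <-> x5))) ^ x1)) -> x3) = T ^ T = F

F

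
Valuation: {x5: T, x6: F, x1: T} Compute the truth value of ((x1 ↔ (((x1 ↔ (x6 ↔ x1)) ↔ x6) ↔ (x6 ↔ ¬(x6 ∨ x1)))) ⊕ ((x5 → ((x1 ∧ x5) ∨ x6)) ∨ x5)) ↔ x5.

F

Substituting x5=T, x6=F, x1=T:
x6 ↔ x1 = F ↔ T = F
x1 ↔ (x6 ↔ x1) = T ↔ F = F
(x1 ↔ (x6 ↔ x1)) ↔ x6 = F ↔ F = T
x6 ∨ x1 = F ∨ T = T
¬(x6 ∨ x1) = ¬T = F
x6 ↔ ¬(x6 ∨ x1) = F ↔ F = T
((x1 ↔ (x6 ↔ x1)) ↔ x6) ↔ (x6 ↔ ¬(x6 ∨ x1)) = T ↔ T = T
x1 ↔ (((x1 ↔ (x6 ↔ x1)) ↔ x6) ↔ (x6 ↔ ¬(x6 ∨ x1))) = T ↔ T = T
x1 ∧ x5 = T ∧ T = T
(x1 ∧ x5) ∨ x6 = T ∨ F = T
x5 → ((x1 ∧ x5) ∨ x6) = T → T = T
(x5 → ((x1 ∧ x5) ∨ x6)) ∨ x5 = T ∨ T = T
(x1 ↔ (((x1 ↔ (x6 ↔ x1)) ↔ x6) ↔ (x6 ↔ ¬(x6 ∨ x1)))) ⊕ ((x5 → ((x1 ∧ x5) ∨ x6)) ∨ x5) = T ⊕ T = F
((x1 ↔ (((x1 ↔ (x6 ↔ x1)) ↔ x6) ↔ (x6 ↔ ¬(x6 ∨ x1)))) ⊕ ((x5 → ((x1 ∧ x5) ∨ x6)) ∨ x5)) ↔ x5 = F ↔ T = F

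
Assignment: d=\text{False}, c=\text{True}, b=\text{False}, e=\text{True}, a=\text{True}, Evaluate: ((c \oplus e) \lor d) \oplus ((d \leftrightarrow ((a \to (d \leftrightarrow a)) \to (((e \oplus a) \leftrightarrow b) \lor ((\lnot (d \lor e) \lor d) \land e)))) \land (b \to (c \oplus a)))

\text{False}

c \oplus e = \text{True} \oplus \text{True} = \text{False}
(c \oplus e) \lor d = \text{False} \lor \text{False} = \text{False}
d \leftrightarrow a = \text{False} \leftrightarrow \text{True} = \text{False}
a \to (d \leftrightarrow a) = \text{True} \to \text{False} = \text{False}
e \oplus a = \text{True} \oplus \text{True} = \text{False}
(e \oplus a) \leftrightarrow b = \text{False} \leftrightarrow \text{False} = \text{True}
d \lor e = \text{False} \lor \text{True} = \text{True}
\lnot (d \lor e) = \lnot \text{True} = \text{False}
\lnot (d \lor e) \lor d = \text{False} \lor \text{False} = \text{False}
(\lnot (d \lor e) \lor d) \land e = \text{False} \land \text{True} = \text{False}
((e \oplus a) \leftrightarrow b) \lor ((\lnot (d \lor e) \lor d) \land e) = \text{True} \lor \text{False} = \text{True}
(a \to (d \leftrightarrow a)) \to (((e \oplus a) \leftrightarrow b) \lor ((\lnot (d \lor e) \lor d) \land e)) = \text{False} \to \text{True} = \text{True}
d \leftrightarrow ((a \to (d \leftrightarrow a)) \to (((e \oplus a) \leftrightarrow b) \lor ((\lnot (d \lor e) \lor d) \land e))) = \text{False} \leftrightarrow \text{True} = \text{False}
c \oplus a = \text{True} \oplus \text{True} = \text{False}
b \to (c \oplus a) = \text{False} \to \text{False} = \text{True}
(d \leftrightarrow ((a \to (d \leftrightarrow a)) \to (((e \oplus a) \leftrightarrow b) \lor ((\lnot (d \lor e) \lor d) \land e)))) \land (b \to (c \oplus a)) = \text{False} \land \text{True} = \text{False}
((c \oplus e) \lor d) \oplus ((d \leftrightarrow ((a \to (d \leftrightarrow a)) \to (((e \oplus a) \leftrightarrow b) \lor ((\lnot (d \lor e) \lor d) \land e)))) \land (b \to (c \oplus a))) = \text{False} \oplus \text{False} = \text{False}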